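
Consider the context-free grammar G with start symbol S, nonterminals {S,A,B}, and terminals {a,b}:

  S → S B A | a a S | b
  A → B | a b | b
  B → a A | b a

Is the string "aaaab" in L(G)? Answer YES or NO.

Convert to CNF:
  S -> S X2 | T0 X3 | b
  A -> T0 A | T0 T1 | T1 T0 | b
  B -> T0 A | T1 T0
  T0 -> a
  T1 -> b
  X2 -> B A
  X3 -> T0 S

CYK table (by increasing span):
  [0..0]={T0}  "a"  orig:{}
  [1..1]={T0}  "a"  orig:{}
  [2..2]={T0}  "a"  orig:{}
  [3..3]={T0}  "a"  orig:{}
  [4..4]={A,S,T1}  "b"  orig:{A,S}
  [0..1]=∅  "aa"
  [1..2]=∅  "aa"
  [2..3]=∅  "aa"
  [3..4]={A,B,X3}  "ab"  orig:{A,B}
  [0..2]=∅  "aaa"
  [1..3]=∅  "aaa"
  [2..4]={A,B,S}  "aab"
  [0..3]=∅  "aaaa"
  [1..4]={A,B,X3}  "aaab"  orig:{A,B}
  [0..4]={A,B,S}  "aaaab"

S ∈ T[0,4] ⇒ YES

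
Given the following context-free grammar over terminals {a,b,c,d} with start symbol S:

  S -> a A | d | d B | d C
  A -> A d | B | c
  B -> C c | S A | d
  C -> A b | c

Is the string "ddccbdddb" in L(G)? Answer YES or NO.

CNF form of G:
  S -> T0 B | T0 C | T3 A | d
  A -> A T0 | C T1 | S A | c | d
  B -> C T1 | S A | d
  C -> A T2 | c
  T0 -> d
  T1 -> c
  T2 -> b
  T3 -> a

CYK table (by increasing span):
  T[0,0] 'd' = {A,B,S,T0}  orig:{A,B,S}
  T[1,1] 'd' = {A,B,S,T0}  orig:{A,B,S}
  T[2,2] 'c' = {A,C,T1}  orig:{A,C}
  T[3,3] 'c' = {A,C,T1}  orig:{A,C}
  T[4,4] 'b' = {T2}  orig:{}
  T[5,5] 'd' = {A,B,S,T0}  orig:{A,B,S}
  T[6,6] 'd' = {A,B,S,T0}  orig:{A,B,S}
  T[7,7] 'd' = {A,B,S,T0}  orig:{A,B,S}
  T[8,8] 'b' = {T2}  orig:{}
  T[0,1] 'dd' = {A,B,S}
  T[1,2] 'dc' = {A,B,S}
  T[2,3] 'cc' = {A,B}
  T[3,4] 'cb' = {C}
  T[4,5] 'bd' = ∅
  T[5,6] 'dd' = {A,B,S}
  T[6,7] 'dd' = {A,B,S}
  T[7,8] 'db' = {C}
  T[0,2] 'ddc' = {A,B,S}
  T[1,3] 'dcc' = {A,B,S}
  T[2,4] 'ccb' = {C}
  T[3,5] 'cbd' = ∅
  T[4,6] 'bdd' = ∅
  T[5,7] 'ddd' = {A,B,S}
  T[6,8] 'ddb' = {C,S}
  T[0,3] 'ddcc' = {A,B,S}
  T[1,4] 'dccb' = {C,S}
  T[2,5] 'ccbd' = ∅
  T[3,6] 'cbdd' = ∅
  T[4,7] 'bddd' = ∅
  T[5,8] 'dddb' = {C,S}
  T[0,4] 'ddccb' = {C,S}
  T[1,5] 'dccbd' = {A,B}
  T[2,6] 'ccbdd' = ∅
  T[3,7] 'cbddd' = ∅
  T[4,8] 'bdddb' = ∅
  T[0,5] 'ddccbd' = {A,B,S}
  T[1,6] 'dccbdd' = {A,B}
  T[2,7] 'ccbddd' = ∅
  T[3,8] 'cbdddb' = ∅
  T[0,6] 'ddccbdd' = {A,B,S}
  T[1,7] 'dccbddd' = {A,B}
  T[2,8] 'ccbdddb' = ∅
  T[0,7] 'ddccbddd' = {A,B,S}
  T[1,8] 'dccbdddb' = {C}
  T[0,8] 'ddccbdddb' = {C,S}

S ∈ T[0,8] ⇒ YES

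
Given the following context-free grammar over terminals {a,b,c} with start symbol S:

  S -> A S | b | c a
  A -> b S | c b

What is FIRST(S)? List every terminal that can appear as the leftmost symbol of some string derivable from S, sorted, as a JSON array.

FIRST iteration:
round 1:
  A via A→b S: +{b}
  A via A→c b: +{c}
  S via S→A S: +{b,c}
  FIRST(S)={b,c}  FIRST(A)={b,c}
round 2: — fixpoint
  FIRST(S)={b,c}  FIRST(A)={b,c}

FIRST(S) = ["b", "c"]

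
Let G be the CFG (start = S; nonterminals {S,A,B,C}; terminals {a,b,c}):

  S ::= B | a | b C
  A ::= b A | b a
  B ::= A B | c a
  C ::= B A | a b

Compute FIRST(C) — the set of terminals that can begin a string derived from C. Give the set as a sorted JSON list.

FIRST iteration:
[1]
  A via A→b A: +{b}
  B via B→A B: +{b}
  B via B→c a: +{c}
  C via C→B A: +{b,c}
  C via C→a b: +{a}
  S via S→B: +{b,c}
  S via S→a: +{a}
  FIRST(S)={a,b,c}  FIRST(A)={b}  FIRST(B)={b,c}  FIRST(C)={a,b,c}
[2] done
  FIRST(S)={a,b,c}  FIRST(A)={b}  FIRST(B)={b,c}  FIRST(C)={a,b,c}

FIRST(C) = ["a", "b", "c"]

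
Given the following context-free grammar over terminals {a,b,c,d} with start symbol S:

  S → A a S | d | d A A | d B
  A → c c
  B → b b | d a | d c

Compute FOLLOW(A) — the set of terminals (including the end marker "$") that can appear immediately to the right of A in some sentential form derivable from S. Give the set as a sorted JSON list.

FIRST sets, iterate to fixpoint:
round 1:
  A via A→c c: +{c}
  B via B→b b: +{b}
  B via B→d a: +{d}
  S via S→A a S: +{c}
  S via S→d: +{d}
  FIRST[S]={c,d}  FIRST[A]={c}  FIRST[B]={b,d}
round 2: — fixpoint
  FIRST[S]={c,d}  FIRST[A]={c}  FIRST[B]={b,d}

FOLLOW iteration:
seed FOLLOW(S) with $
[1]
  S→A a S: FOLLOW(A) ⊇ FIRST(a) = {a}; new: +{a}
  S→d A A: FOLLOW(A) ⊇ FIRST(A) = {c}; new: +{c}
  S→d A A: FOLLOW(A) ⊇ FOLLOW(S) ⊇ {$}; new: +{$}
  S→d B: FOLLOW(B) ⊇ FOLLOW(S) ⊇ {$}; new: +{$}
  FOLLOW(S)={$}  FOLLOW(A)={$,a,c}  FOLLOW(B)={$}
[2] — fixpoint
  FOLLOW(S)={$}  FOLLOW(A)={$,a,c}  FOLLOW(B)={$}

FOLLOW(A) = ["$", "a", "c"]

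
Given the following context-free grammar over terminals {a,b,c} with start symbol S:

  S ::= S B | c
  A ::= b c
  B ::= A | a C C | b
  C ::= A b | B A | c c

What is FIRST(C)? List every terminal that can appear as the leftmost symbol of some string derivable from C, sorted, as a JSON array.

Compute FIRST by fixpoint:
pass 1:
  A via A→b c: +{b}
  B via B→A: +{b}
  B via B→a C C: +{a}
  C via C→A b: +{b}
  C via C→B A: +{a}
  C via C→c c: +{c}
  S via S→c: +{c}
  S: {c}  A: {b}  B: {a,b}  C: {a,b,c}
pass 2: (stable)
  S: {c}  A: {b}  B: {a,b}  C: {a,b,c}

FIRST(C) = ["a", "b", "c"]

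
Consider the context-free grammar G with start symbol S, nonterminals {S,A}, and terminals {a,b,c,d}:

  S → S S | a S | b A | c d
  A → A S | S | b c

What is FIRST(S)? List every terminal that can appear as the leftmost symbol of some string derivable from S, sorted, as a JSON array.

FIRST sets, iterate to fixpoint:
iter 1:
  A via A→b c: +{b}
  S via S→a S: +{a}
  S via S→b A: +{b}
  S via S→c d: +{c}
  S: {a,b,c}  A: {b}
iter 2:
  A via A→S: +{a,c}
  S: {a,b,c}  A: {a,b,c}
iter 3: (stable)
  S: {a,b,c}  A: {a,b,c}

FIRST(S) = ["a", "b", "c"]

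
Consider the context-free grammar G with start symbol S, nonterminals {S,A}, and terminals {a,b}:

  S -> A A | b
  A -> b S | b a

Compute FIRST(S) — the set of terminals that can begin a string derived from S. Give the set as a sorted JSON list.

Compute FIRST by fixpoint:
pass 1:
  A via A→b S: +{b}
  S via S→A A: +{b}
  FIRST(S)={b}  FIRST(A)={b}
pass 2: (no change)
  FIRST(S)={b}  FIRST(A)={b}

FIRST(S) = ["b"]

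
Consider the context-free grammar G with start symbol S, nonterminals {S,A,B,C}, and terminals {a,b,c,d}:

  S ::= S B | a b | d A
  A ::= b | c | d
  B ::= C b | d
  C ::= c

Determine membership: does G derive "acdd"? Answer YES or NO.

CNF form of G:
  S -> S B | T1 T0 | T2 A
  A -> b | c | d
  B -> C T0 | d
  C -> c
  T0 -> b
  T1 -> a
  T2 -> d

CYK table (by increasing span):
  cell(0,0) a: {T1}  orig:{}
  cell(1,1) c: {A,C}
  cell(2,2) d: {A,B,T2}  orig:{A,B}
  cell(3,3) d: {A,B,T2}  orig:{A,B}
  cell(0,1) ac: ∅
  cell(1,2) cd: ∅
  cell(2,3) dd: {S}
  cell(0,2) acd: ∅
  cell(1,3) cdd: ∅
  cell(0,3) acdd: ∅

S ∉ T[0,3] ⇒ NO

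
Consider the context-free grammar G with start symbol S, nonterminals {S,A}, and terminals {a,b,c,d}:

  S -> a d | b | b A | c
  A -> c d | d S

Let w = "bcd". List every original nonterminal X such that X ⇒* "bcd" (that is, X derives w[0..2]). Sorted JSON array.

CNF form of G:
  S -> T2 T1 | T3 A | b | c
  A -> T0 T1 | T1 S
  T0 -> c
  T1 -> d
  T2 -> a
  T3 -> b

Fill CYK table bottom-up — only the sub-triangle for w[0..2]:
  [0..0]={S,T3}  "b"  orig:{S}
  [1..1]={S,T0}  "c"  orig:{S}
  [2..2]={T1}  "d"  orig:{}
  [0..1]=∅  "bc"
  [1..2]={A}  "cd"
  [0..2]={S}  "bcd"

Original NTs in T[0,2] deriving "bcd": ["S"]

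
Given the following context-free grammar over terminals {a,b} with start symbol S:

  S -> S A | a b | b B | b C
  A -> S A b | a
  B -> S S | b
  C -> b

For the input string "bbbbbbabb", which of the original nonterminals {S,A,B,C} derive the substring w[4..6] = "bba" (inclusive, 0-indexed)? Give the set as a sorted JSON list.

Convert to CNF:
  S -> S A | T0 B | T0 C | T1 T0
  A -> S X2 | a
  B -> S S | b
  C -> b
  T0 -> b
  T1 -> a
  X2 -> A T0

CYK table (by increasing span) — only the sub-triangle for w[4..6]:
  T[4,4] 'b' = {B,C,T0}  orig:{B,C}
  T[5,5] 'b' = {B,C,T0}  orig:{B,C}
  T[6,6] 'a' = {A,T1}  orig:{A}
  T[4,5] 'bb' = {S}
  T[5,6] 'ba' = ∅
  T[4,6] 'bba' = {S}

Original NTs in T[4,6] deriving "bba": ["S"]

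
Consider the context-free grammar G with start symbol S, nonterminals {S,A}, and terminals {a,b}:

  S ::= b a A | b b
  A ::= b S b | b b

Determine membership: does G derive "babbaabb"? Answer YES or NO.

CNF form of G:
  S -> T0 T0 | T0 X3
  A -> T0 T0 | T0 X2
  T0 -> b
  T1 -> a
  X2 -> S T0
  X3 -> T1 A

Fill CYK table bottom-up:
  cell(0,0) b: {T0}  orig:{}
  cell(1,1) a: {T1}  orig:{}
  cell(2,2) b: {T0}  orig:{}
  cell(3,3) b: {T0}  orig:{}
  cell(4,4) a: {T1}  orig:{}
  cell(5,5) a: {T1}  orig:{}
  cell(6,6) b: {T0}  orig:{}
  cell(7,7) b: {T0}  orig:{}
  cell(0,1) ba: ∅
  cell(1,2) ab: ∅
  cell(2,3) bb: {A,S}
  cell(3,4) ba: ∅
  cell(4,5) aa: ∅
  cell(5,6) ab: ∅
  cell(6,7) bb: {A,S}
  cell(0,2) bab: ∅
  cell(1,3) abb: {X3}  orig:{}
  cell(2,4) bba: ∅
  cell(3,5) baa: ∅
  cell(4,6) aab: ∅
  cell(5,7) abb: {X3}  orig:{}
  cell(0,3) babb: {S}
  cell(1,4) abba: ∅
  cell(2,5) bbaa: ∅
  cell(3,6) baab: ∅
  cell(4,7) aabb: ∅
  cell(0,4) babba: ∅
  cell(1,5) abbaa: ∅
  cell(2,6) bbaab: ∅
  cell(3,7) baabb: ∅
  cell(0,5) babbaa: ∅
  cell(1,6) abbaab: ∅
  cell(2,7) bbaabb: ∅
  cell(0,6) babbaab: ∅
  cell(1,7) abbaabb: ∅
  cell(0,7) babbaabb: ∅

S ∉ T[0,7] ⇒ NO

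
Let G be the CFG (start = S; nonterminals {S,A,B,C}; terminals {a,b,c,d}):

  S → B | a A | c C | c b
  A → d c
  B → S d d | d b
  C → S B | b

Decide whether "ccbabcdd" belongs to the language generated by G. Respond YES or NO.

CNF form of G:
  S -> S X5 | T0 T2 | T1 C | T1 T2 | T3 A
  A -> T0 T1
  B -> S X4 | T0 T2
  C -> S B | b
  T0 -> d
  T1 -> c
  T2 -> b
  T3 -> a
  X4 -> T0 T0
  X5 -> T0 T0

CYK table (by increasing span):
  T[0,0] 'c' = {T1}  orig:{}
  T[1,1] 'c' = {T1}  orig:{}
  T[2,2] 'b' = {C,T2}  orig:{C}
  T[3,3] 'a' = {T3}  orig:{}
  T[4,4] 'b' = {C,T2}  orig:{C}
  T[5,5] 'c' = {T1}  orig:{}
  T[6,6] 'd' = {T0}  orig:{}
  T[7,7] 'd' = {T0}  orig:{}
  T[0,1] 'cc' = ∅
  T[1,2] 'cb' = {S}
  T[2,3] 'ba' = ∅
  T[3,4] 'ab' = ∅
  T[4,5] 'bc' = ∅
  T[5,6] 'cd' = ∅
  T[6,7] 'dd' = {X4,X5}  orig:{}
  T[0,2] 'ccb' = ∅
  T[1,3] 'cba' = ∅
  T[2,4] 'bab' = ∅
  T[3,5] 'abc' = ∅
  T[4,6] 'bcd' = ∅
  T[5,7] 'cdd' = ∅
  T[0,3] 'ccba' = ∅
  T[1,4] 'cbab' = ∅
  T[2,5] 'babc' = ∅
  T[3,6] 'abcd' = ∅
  T[4,7] 'bcdd' = ∅
  T[0,4] 'ccbab' = ∅
  T[1,5] 'cbabc' = ∅
  T[2,6] 'babcd' = ∅
  T[3,7] 'abcdd' = ∅
  T[0,5] 'ccbabc' = ∅
  T[1,6] 'cbabcd' = ∅
  T[2,7] 'babcdd' = ∅
  T[0,6] 'ccbabcd' = ∅
  T[1,7] 'cbabcdd' = ∅
  T[0,7] 'ccbabcdd' = ∅

S ∉ T[0,7] ⇒ NO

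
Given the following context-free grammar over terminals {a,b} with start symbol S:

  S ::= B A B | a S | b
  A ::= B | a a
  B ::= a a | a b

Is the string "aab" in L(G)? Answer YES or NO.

CNF form of G:
  S -> B X2 | T0 S | b
  A -> T0 T0 | T0 T1
  B -> T0 T0 | T0 T1
  T0 -> a
  T1 -> b
  X2 -> A B

Fill CYK table bottom-up:
  [0..0]={T0}  "a"  orig:{}
  [1..1]={T0}  "a"  orig:{}
  [2..2]={S,T1}  "b"  orig:{S}
  [0..1]={A,B}  "aa"
  [1..2]={A,B,S}  "ab"
  [0..2]={S}  "aab"

S ∈ T[0,2] ⇒ YES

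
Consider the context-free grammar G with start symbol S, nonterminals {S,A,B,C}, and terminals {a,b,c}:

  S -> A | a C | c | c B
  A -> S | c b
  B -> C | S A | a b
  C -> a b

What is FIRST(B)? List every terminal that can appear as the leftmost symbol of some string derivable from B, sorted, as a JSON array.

FIRST sets, iterate to fixpoint:
pass 1:
  A via A→c b: +{c}
  B via B→a b: +{a}
  C via C→a b: +{a}
  S via S→A: +{c}
  S via S→a C: +{a}
  S: {a,c}  A: {c}  B: {a}  C: {a}
pass 2:
  A via A→S: +{a}
  B via B→S A: +{c}
  S: {a,c}  A: {a,c}  B: {a,c}  C: {a}
pass 3: — fixpoint
  S: {a,c}  A: {a,c}  B: {a,c}  C: {a}

FIRST(B) = ["a", "c"]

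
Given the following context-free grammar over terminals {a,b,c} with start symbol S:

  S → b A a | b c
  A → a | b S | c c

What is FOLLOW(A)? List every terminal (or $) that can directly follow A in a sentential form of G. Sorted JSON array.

FIRST iteration:
round 1:
  A via A→a: +{a}
  A via A→b S: +{b}
  A via A→c c: +{c}
  S via S→b A a: +{b}
  FIRST(S)={b}  FIRST(A)={a,b,c}
round 2: — fixpoint
  FIRST(S)={b}  FIRST(A)={a,b,c}

FOLLOW sets:
initialize: $ ∈ FOLLOW(S)
[1]
  S→b A a: FOLLOW(A) ⊇ FIRST(a) = {a}; new: +{a}
  FOLLOW[S]={$}  FOLLOW[A]={a}
[2]
  A→b S: FOLLOW(S) ⊇ FOLLOW(A) ⊇ {a}; new: +{a}
  FOLLOW[S]={$,a}  FOLLOW[A]={a}
[3] — fixpoint
  FOLLOW[S]={$,a}  FOLLOW[A]={a}

FOLLOW(A) = ["a"]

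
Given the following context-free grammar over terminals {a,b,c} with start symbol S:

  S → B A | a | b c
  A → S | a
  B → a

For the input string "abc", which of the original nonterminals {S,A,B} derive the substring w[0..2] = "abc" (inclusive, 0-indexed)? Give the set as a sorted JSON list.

Convert to CNF:
  S -> B A | T0 T1 | a
  A -> B A | T0 T1 | a
  B -> a
  T0 -> b
  T1 -> c

Fill CYK table bottom-up (cells [i..j] with 0 ≤ i ≤ j ≤ 2 only):
  cell(0,0) a: {A,B,S}
  cell(1,1) b: {T0}  orig:{}
  cell(2,2) c: {T1}  orig:{}
  cell(0,1) ab: ∅
  cell(1,2) bc: {A,S}
  cell(0,2) abc: {A,S}

Original NTs in T[0,2] deriving "abc": ["A", "S"]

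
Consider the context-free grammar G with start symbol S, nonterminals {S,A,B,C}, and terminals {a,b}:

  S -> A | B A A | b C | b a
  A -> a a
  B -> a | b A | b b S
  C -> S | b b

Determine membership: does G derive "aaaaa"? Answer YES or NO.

Convert to CNF:
  S -> B X4 | T0 T0 | T1 C | T1 T0
  A -> T0 T0
  B -> T1 A | T1 X2 | a
  C -> B X3 | T0 T0 | T1 C | T1 T0 | T1 T1
  T0 -> a
  T1 -> b
  X2 -> T1 S
  X3 -> A A
  X4 -> A A

CYK fill:
  T[0,0] 'a' = {B,T0}  orig:{B}
  T[1,1] 'a' = {B,T0}  orig:{B}
  T[2,2] 'a' = {B,T0}  orig:{B}
  T[3,3] 'a' = {B,T0}  orig:{B}
  T[4,4] 'a' = {B,T0}  orig:{B}
  T[0,1] 'aa' = {A,C,S}
  T[1,2] 'aa' = {A,C,S}
  T[2,3] 'aa' = {A,C,S}
  T[3,4] 'aa' = {A,C,S}
  T[0,2] 'aaa' = ∅
  T[1,3] 'aaa' = ∅
  T[2,4] 'aaa' = ∅
  T[0,3] 'aaaa' = {X3,X4}  orig:{}
  T[1,4] 'aaaa' = {X3,X4}  orig:{}
  T[0,4] 'aaaaa' = {C,S}

S ∈ T[0,4] ⇒ YES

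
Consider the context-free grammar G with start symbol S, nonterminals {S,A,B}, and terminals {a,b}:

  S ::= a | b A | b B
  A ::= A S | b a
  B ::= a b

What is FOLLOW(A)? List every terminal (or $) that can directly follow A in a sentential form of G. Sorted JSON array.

Compute FIRST by fixpoint:
iter 1:
  A via A→b a: +{b}
  B via B→a b: +{a}
  S via S→a: +{a}
  S via S→b A: +{b}
  FIRST(S)={a,b}  FIRST(A)={b}  FIRST(B)={a}
iter 2: done
  FIRST(S)={a,b}  FIRST(A)={b}  FIRST(B)={a}

FOLLOW sets:
initialize: $ ∈ FOLLOW(S)
iter 1:
  A→A S: FOLLOW(A) ⊇ FIRST(S) = {a,b}; new: +{a,b}
  A→A S: FOLLOW(S) ⊇ FOLLOW(A) ⊇ {a,b}; new: +{a,b}
  S→b A: FOLLOW(A) ⊇ FOLLOW(S) ⊇ {$,a,b}; new: +{$}
  S→b B: FOLLOW(B) ⊇ FOLLOW(S) ⊇ {$,a,b}; new: +{$,a,b}
  FOLLOW[S]={$,a,b}  FOLLOW[A]={$,a,b}  FOLLOW[B]={$,a,b}
iter 2: done
  FOLLOW[S]={$,a,b}  FOLLOW[A]={$,a,b}  FOLLOW[B]={$,a,b}

FOLLOW(A) = ["$", "a", "b"]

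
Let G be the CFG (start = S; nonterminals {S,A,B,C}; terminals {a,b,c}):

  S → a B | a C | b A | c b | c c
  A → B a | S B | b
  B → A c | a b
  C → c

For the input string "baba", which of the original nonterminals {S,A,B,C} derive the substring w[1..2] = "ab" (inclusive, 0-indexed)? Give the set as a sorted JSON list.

CNF form of G:
  S -> T0 B | T0 C | T1 T1 | T1 T2 | T2 A
  A -> B T0 | S B | b
  B -> A T1 | T0 T2
  C -> c
  T0 -> a
  T1 -> c
  T2 -> b

Fill CYK table bottom-up (cells [i..j] with 1 ≤ i ≤ j ≤ 2 only):
  [1..1]={T0}  "a"  orig:{}
  [2..2]={A,T2}  "b"  orig:{A}
  [1..2]={B}  "ab"

Original NTs in T[1,2] deriving "ab": ["B"]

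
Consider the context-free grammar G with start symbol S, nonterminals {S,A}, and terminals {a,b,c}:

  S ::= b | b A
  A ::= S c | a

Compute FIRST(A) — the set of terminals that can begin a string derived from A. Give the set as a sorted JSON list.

FIRST sets, iterate to fixpoint:
[1]
  A via A→a: +{a}
  S via S→b: +{b}
  FIRST(S)={b}  FIRST(A)={a}
[2]
  A via A→S c: +{b}
  FIRST(S)={b}  FIRST(A)={a,b}
[3] (no change)
  FIRST(S)={b}  FIRST(A)={a,b}

FIRST(A) = ["a", "b"]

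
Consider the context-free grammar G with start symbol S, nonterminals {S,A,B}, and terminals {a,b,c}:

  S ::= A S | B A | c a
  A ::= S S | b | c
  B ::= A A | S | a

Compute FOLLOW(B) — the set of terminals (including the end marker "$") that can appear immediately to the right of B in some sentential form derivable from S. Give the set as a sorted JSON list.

FIRST iteration:
round 1:
  A via A→b: +{b}
  A via A→c: +{c}
  B via B→A A: +{b,c}
  B via B→a: +{a}
  S via S→A S: +{b,c}
  S via S→B A: +{a}
  FIRST[S]={a,b,c}  FIRST[A]={b,c}  FIRST[B]={a,b,c}
round 2:
  A via A→S S: +{a}
  FIRST[S]={a,b,c}  FIRST[A]={a,b,c}  FIRST[B]={a,b,c}
round 3: done
  FIRST[S]={a,b,c}  FIRST[A]={a,b,c}  FIRST[B]={a,b,c}

FOLLOW sets:
initialize: $ ∈ FOLLOW(S)
round 1:
  A→S S: FOLLOW(S) ⊇ FIRST(S) = {a,b,c}; new: +{a,b,c}
  B→A A: FOLLOW(A) ⊇ FIRST(A) = {a,b,c}; new: +{a,b,c}
  S→B A: FOLLOW(B) ⊇ FIRST(A) = {a,b,c}; new: +{a,b,c}
  S→B A: FOLLOW(A) ⊇ FOLLOW(S) ⊇ {$,a,b,c}; new: +{$}
  S: {$,a,b,c}  A: {$,a,b,c}  B: {a,b,c}
round 2: — fixpoint
  S: {$,a,b,c}  A: {$,a,b,c}  B: {a,b,c}

FOLLOW(B) = ["a", "b", "c"]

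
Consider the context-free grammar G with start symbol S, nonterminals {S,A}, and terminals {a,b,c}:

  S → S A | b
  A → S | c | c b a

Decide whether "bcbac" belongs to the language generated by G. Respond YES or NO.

Convert to CNF:
  S -> S A | b
  A -> S A | T0 X3 | b | c
  T0 -> c
  T1 -> b
  T2 -> a
  X3 -> T1 T2

CYK table (by increasing span):
  T[0,0] 'b' = {A,S,T1}  orig:{A,S}
  T[1,1] 'c' = {A,T0}  orig:{A}
  T[2,2] 'b' = {A,S,T1}  orig:{A,S}
  T[3,3] 'a' = {T2}  orig:{}
  T[4,4] 'c' = {A,T0}  orig:{A}
  T[0,1] 'bc' = {A,S}
  T[1,2] 'cb' = ∅
  T[2,3] 'ba' = {X3}  orig:{}
  T[3,4] 'ac' = ∅
  T[0,2] 'bcb' = {A,S}
  T[1,3] 'cba' = {A}
  T[2,4] 'bac' = ∅
  T[0,3] 'bcba' = {A,S}
  T[1,4] 'cbac' = ∅
  T[0,4] 'bcbac' = {A,S}

S ∈ T[0,4] ⇒ YES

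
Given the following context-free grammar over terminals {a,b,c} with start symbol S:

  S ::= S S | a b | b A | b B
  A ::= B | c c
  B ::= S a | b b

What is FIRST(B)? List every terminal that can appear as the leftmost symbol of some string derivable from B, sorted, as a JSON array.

FIRST iteration:
pass 1:
  A via A→c c: +{c}
  B via B→b b: +{b}
  S via S→a b: +{a}
  S via S→b A: +{b}
  FIRST[S]={a,b}  FIRST[A]={c}  FIRST[B]={b}
pass 2:
  A via A→B: +{b}
  B via B→S a: +{a}
  FIRST[S]={a,b}  FIRST[A]={b,c}  FIRST[B]={a,b}
pass 3:
  A via A→B: +{a}
  FIRST[S]={a,b}  FIRST[A]={a,b,c}  FIRST[B]={a,b}
pass 4: (stable)
  FIRST[S]={a,b}  FIRST[A]={a,b,c}  FIRST[B]={a,b}

FIRST(B) = ["a", "b"]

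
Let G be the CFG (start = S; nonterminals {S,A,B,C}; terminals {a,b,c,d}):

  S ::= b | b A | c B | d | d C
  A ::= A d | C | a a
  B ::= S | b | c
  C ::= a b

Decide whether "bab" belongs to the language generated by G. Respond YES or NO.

CNF form of G:
  S -> T0 C | T2 A | T3 B | b | d
  A -> A T0 | T1 T1 | T1 T2
  B -> T0 C | T2 A | T3 B | b | c | d
  C -> T1 T2
  T0 -> d
  T1 -> a
  T2 -> b
  T3 -> c

Fill CYK table bottom-up:
  T[0,0] 'b' = {B,S,T2}  orig:{B,S}
  T[1,1] 'a' = {T1}  orig:{}
  T[2,2] 'b' = {B,S,T2}  orig:{B,S}
  T[0,1] 'ba' = ∅
  T[1,2] 'ab' = {A,C}
  T[0,2] 'bab' = {B,S}

S ∈ T[0,2] ⇒ YES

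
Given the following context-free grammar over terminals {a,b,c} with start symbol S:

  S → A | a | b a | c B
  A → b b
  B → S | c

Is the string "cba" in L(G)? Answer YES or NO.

CNF form of G:
  S -> T0 T0 | T0 T1 | T2 B | a
  A -> T0 T0
  B -> T0 T0 | T0 T1 | T2 B | a | c
  T0 -> b
  T1 -> a
  T2 -> c

Fill CYK table bottom-up:
  cell(0,0) c: {B,T2}  orig:{B}
  cell(1,1) b: {T0}  orig:{}
  cell(2,2) a: {B,S,T1}  orig:{B,S}
  cell(0,1) cb: ∅
  cell(1,2) ba: {B,S}
  cell(0,2) cba: {B,S}

S ∈ T[0,2] ⇒ YES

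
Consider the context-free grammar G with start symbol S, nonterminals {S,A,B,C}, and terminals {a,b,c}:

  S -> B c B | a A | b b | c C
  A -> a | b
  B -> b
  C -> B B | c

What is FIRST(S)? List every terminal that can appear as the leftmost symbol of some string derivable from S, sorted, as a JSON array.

Compute FIRST by fixpoint:
[1]
  A via A→a: +{a}
  A via A→b: +{b}
  B via B→b: +{b}
  C via C→B B: +{b}
  C via C→c: +{c}
  S via S→B c B: +{b}
  S via S→a A: +{a}
  S via S→c C: +{c}
  FIRST(S)={a,b,c}  FIRST(A)={a,b}  FIRST(B)={b}  FIRST(C)={b,c}
[2] (stable)
  FIRST(S)={a,b,c}  FIRST(A)={a,b}  FIRST(B)={b}  FIRST(C)={b,c}

FIRST(S) = ["a", "b", "c"]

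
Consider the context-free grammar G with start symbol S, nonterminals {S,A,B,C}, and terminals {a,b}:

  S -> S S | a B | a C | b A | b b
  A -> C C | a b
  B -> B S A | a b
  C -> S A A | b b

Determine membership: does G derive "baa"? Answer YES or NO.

Convert to CNF:
  S -> S S | T0 B | T0 C | T1 A | T1 T1
  A -> C C | T0 T1
  B -> B X2 | T0 T1
  C -> S X3 | T1 T1
  T0 -> a
  T1 -> b
  X2 -> S A
  X3 -> A A

Fill CYK table bottom-up:
  cell(0,0) b: {T1}  orig:{}
  cell(1,1) a: {T0}  orig:{}
  cell(2,2) a: {T0}  orig:{}
  cell(0,1) ba: ∅
  cell(1,2) aa: ∅
  cell(0,2) baa: ∅

S ∉ T[0,2] ⇒ NO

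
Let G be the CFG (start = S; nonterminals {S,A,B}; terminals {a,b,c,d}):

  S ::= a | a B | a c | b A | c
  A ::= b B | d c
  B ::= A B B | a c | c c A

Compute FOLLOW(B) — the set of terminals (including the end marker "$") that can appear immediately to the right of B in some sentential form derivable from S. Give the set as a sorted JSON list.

Compute FIRST by fixpoint:
pass 1:
  A via A→b B: +{b}
  A via A→d c: +{d}
  B via B→A B B: +{b,d}
  B via B→a c: +{a}
  B via B→c c A: +{c}
  S via S→a: +{a}
  S via S→b A: +{b}
  S via S→c: +{c}
  S: {a,b,c}  A: {b,d}  B: {a,b,c,d}
pass 2: (stable)
  S: {a,b,c}  A: {b,d}  B: {a,b,c,d}

FOLLOW sets:
FOLLOW(S) := {$}
[1]
  B→A B B: FOLLOW(A) ⊇ FIRST(B) = {a,b,c,d}; new: +{a,b,c,d}
  B→A B B: FOLLOW(B) ⊇ FIRST(B) = {a,b,c,d}; new: +{a,b,c,d}
  S→a B: FOLLOW(B) ⊇ FOLLOW(S) ⊇ {$}; new: +{$}
  S→b A: FOLLOW(A) ⊇ FOLLOW(S) ⊇ {$}; new: +{$}
  FOLLOW[S]={$}  FOLLOW[A]={$,a,b,c,d}  FOLLOW[B]={$,a,b,c,d}
[2] done
  FOLLOW[S]={$}  FOLLOW[A]={$,a,b,c,d}  FOLLOW[B]={$,a,b,c,d}

FOLLOW(B) = ["$", "a", "b", "c", "d"]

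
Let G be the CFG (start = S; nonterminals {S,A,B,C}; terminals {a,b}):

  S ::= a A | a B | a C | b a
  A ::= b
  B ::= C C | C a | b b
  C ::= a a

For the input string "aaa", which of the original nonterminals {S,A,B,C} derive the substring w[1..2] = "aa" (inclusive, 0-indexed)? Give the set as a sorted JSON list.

Convert to CNF:
  S -> T0 A | T0 B | T0 C | T1 T0
  A -> b
  B -> C C | C T0 | T1 T1
  C -> T0 T0
  T0 -> a
  T1 -> b

Fill CYK table bottom-up (cells [i..j] with 1 ≤ i ≤ j ≤ 2 only):
  T[1,1] 'a' = {T0}  orig:{}
  T[2,2] 'a' = {T0}  orig:{}
  T[1,2] 'aa' = {C}

Original NTs in T[1,2] deriving "aa": ["C"]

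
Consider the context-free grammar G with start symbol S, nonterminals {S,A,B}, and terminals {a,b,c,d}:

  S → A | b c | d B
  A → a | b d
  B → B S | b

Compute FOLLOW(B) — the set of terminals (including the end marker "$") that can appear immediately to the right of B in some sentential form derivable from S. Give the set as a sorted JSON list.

FIRST iteration:
iter 1:
  A via A→a: +{a}
  A via A→b d: +{b}
  B via B→b: +{b}
  S via S→A: +{a,b}
  S via S→d B: +{d}
  S: {a,b,d}  A: {a,b}  B: {b}
iter 2: (stable)
  S: {a,b,d}  A: {a,b}  B: {b}

Compute FOLLOW by fixpoint:
FOLLOW(S) := {$}
pass 1:
  B→B S: FOLLOW(B) ⊇ FIRST(S) = {a,b,d}; new: +{a,b,d}
  B→B S: FOLLOW(S) ⊇ FOLLOW(B) ⊇ {a,b,d}; new: +{a,b,d}
  S→A: FOLLOW(A) ⊇ FOLLOW(S) ⊇ {$,a,b,d}; new: +{$,a,b,d}
  S→d B: FOLLOW(B) ⊇ FOLLOW(S) ⊇ {$,a,b,d}; new: +{$}
  S: {$,a,b,d}  A: {$,a,b,d}  B: {$,a,b,d}
pass 2: — fixpoint
  S: {$,a,b,d}  A: {$,a,b,d}  B: {$,a,b,d}

FOLLOW(B) = ["$", "a", "b", "d"]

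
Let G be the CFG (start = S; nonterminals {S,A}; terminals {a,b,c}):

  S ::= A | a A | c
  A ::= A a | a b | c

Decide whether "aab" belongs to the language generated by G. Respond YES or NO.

Convert to CNF:
  S -> A T0 | T0 A | T0 T1 | c
  A -> A T0 | T0 T1 | c
  T0 -> a
  T1 -> b

Fill CYK table bottom-up:
  T[0,0] 'a' = {T0}  orig:{}
  T[1,1] 'a' = {T0}  orig:{}
  T[2,2] 'b' = {T1}  orig:{}
  T[0,1] 'aa' = ∅
  T[1,2] 'ab' = {A,S}
  T[0,2] 'aab' = {S}

S ∈ T[0,2] ⇒ YES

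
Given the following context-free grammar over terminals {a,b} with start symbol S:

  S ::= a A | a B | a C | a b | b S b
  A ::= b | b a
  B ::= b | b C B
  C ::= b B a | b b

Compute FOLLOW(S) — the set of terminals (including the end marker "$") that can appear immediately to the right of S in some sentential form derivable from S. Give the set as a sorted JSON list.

FIRST iteration:
[1]
  A via A→b: +{b}
  B via B→b: +{b}
  C via C→b B a: +{b}
  S via S→a A: +{a}
  S via S→b S b: +{b}
  FIRST(S)={a,b}  FIRST(A)={b}  FIRST(B)={b}  FIRST(C)={b}
[2] — fixpoint
  FIRST(S)={a,b}  FIRST(A)={b}  FIRST(B)={b}  FIRST(C)={b}

FOLLOW iteration:
seed FOLLOW(S) with $
iter 1:
  B→b C B: FOLLOW(C) ⊇ FIRST(B) = {b}; new: +{b}
  C→b B a: FOLLOW(B) ⊇ FIRST(a) = {a}; new: +{a}
  S→a A: FOLLOW(A) ⊇ FOLLOW(S) ⊇ {$}; new: +{$}
  S→a B: FOLLOW(B) ⊇ FOLLOW(S) ⊇ {$}; new: +{$}
  S→a C: FOLLOW(C) ⊇ FOLLOW(S) ⊇ {$}; new: +{$}
  S→b S b: FOLLOW(S) ⊇ FIRST(b) = {b}; new: +{b}
  FOLLOW(S)={$,b}  FOLLOW(A)={$}  FOLLOW(B)={$,a}  FOLLOW(C)={$,b}
iter 2:
  S→a A: FOLLOW(A) ⊇ FOLLOW(S) ⊇ {$,b}; new: +{b}
  S→a B: FOLLOW(B) ⊇ FOLLOW(S) ⊇ {$,b}; new: +{b}
  FOLLOW(S)={$,b}  FOLLOW(A)={$,b}  FOLLOW(B)={$,a,b}  FOLLOW(C)={$,b}
iter 3: (no change)
  FOLLOW(S)={$,b}  FOLLOW(A)={$,b}  FOLLOW(B)={$,a,b}  FOLLOW(C)={$,b}

FOLLOW(S) = ["$", "b"]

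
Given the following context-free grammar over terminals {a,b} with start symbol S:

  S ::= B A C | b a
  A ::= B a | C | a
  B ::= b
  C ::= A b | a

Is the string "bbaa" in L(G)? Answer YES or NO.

Convert to CNF:
  S -> B X2 | T0 T1
  A -> A T0 | B T1 | a
  B -> b
  C -> A T0 | a
  T0 -> b
  T1 -> a
  X2 -> A C

CYK table (by increasing span):
  cell(0,0) b: {B,T0}  orig:{B}
  cell(1,1) b: {B,T0}  orig:{B}
  cell(2,2) a: {A,C,T1}  orig:{A,C}
  cell(3,3) a: {A,C,T1}  orig:{A,C}
  cell(0,1) bb: ∅
  cell(1,2) ba: {A,S}
  cell(2,3) aa: {X2}  orig:{}
  cell(0,2) bba: ∅
  cell(1,3) baa: {S,X2}  orig:{S}
  cell(0,3) bbaa: {S}

S ∈ T[0,3] ⇒ YES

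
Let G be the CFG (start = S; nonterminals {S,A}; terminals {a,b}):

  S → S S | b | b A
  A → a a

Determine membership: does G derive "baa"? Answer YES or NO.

Convert to CNF:
  S -> S S | T1 A | b
  A -> T0 T0
  T0 -> a
  T1 -> b

CYK fill:
  T[0,0] 'b' = {S,T1}  orig:{S}
  T[1,1] 'a' = {T0}  orig:{}
  T[2,2] 'a' = {T0}  orig:{}
  T[0,1] 'ba' = ∅
  T[1,2] 'aa' = {A}
  T[0,2] 'baa' = {S}

S ∈ T[0,2] ⇒ YES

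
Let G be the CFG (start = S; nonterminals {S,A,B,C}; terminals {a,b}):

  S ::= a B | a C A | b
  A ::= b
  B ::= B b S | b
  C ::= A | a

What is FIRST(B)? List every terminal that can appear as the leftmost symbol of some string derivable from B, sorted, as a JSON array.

FIRST sets, iterate to fixpoint:
round 1:
  A via A→b: +{b}
  B via B→b: +{b}
  C via C→A: +{b}
  C via C→a: +{a}
  S via S→a B: +{a}
  S via S→b: +{b}
  FIRST(S)={a,b}  FIRST(A)={b}  FIRST(B)={b}  FIRST(C)={a,b}
round 2: (no change)
  FIRST(S)={a,b}  FIRST(A)={b}  FIRST(B)={b}  FIRST(C)={a,b}

FIRST(B) = ["b"]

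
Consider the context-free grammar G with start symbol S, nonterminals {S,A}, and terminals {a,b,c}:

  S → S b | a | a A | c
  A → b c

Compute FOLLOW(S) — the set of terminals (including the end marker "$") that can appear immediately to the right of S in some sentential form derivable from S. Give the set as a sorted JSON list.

FIRST iteration:
round 1:
  A via A→b c: +{b}
  S via S→a: +{a}
  S via S→c: +{c}
  FIRST[S]={a,c}  FIRST[A]={b}
round 2: done
  FIRST[S]={a,c}  FIRST[A]={b}

FOLLOW sets:
FOLLOW(S) := {$}
iter 1:
  S→S b: FOLLOW(S) ⊇ FIRST(b) = {b}; new: +{b}
  S→a A: FOLLOW(A) ⊇ FOLLOW(S) ⊇ {$,b}; new: +{$,b}
  FOLLOW[S]={$,b}  FOLLOW[A]={$,b}
iter 2: (no change)
  FOLLOW[S]={$,b}  FOLLOW[A]={$,b}

FOLLOW(S) = ["$", "b"]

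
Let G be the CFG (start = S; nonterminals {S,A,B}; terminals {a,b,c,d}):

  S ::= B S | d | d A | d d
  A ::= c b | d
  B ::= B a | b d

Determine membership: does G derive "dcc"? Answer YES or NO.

Convert to CNF:
  S -> B S | T3 A | T3 T3 | d
  A -> T0 T1 | d
  B -> B T2 | T1 T3
  T0 -> c
  T1 -> b
  T2 -> a
  T3 -> d

CYK fill:
  cell(0,0) d: {A,S,T3}  orig:{A,S}
  cell(1,1) c: {T0}  orig:{}
  cell(2,2) c: {T0}  orig:{}
  cell(0,1) dc: ∅
  cell(1,2) cc: ∅
  cell(0,2) dcc: ∅

S ∉ T[0,2] ⇒ NO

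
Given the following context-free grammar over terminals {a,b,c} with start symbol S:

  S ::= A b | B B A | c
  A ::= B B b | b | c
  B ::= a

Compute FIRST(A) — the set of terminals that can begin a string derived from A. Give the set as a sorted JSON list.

FIRST sets, iterate to fixpoint:
pass 1:
  A via A→b: +{b}
  A via A→c: +{c}
  B via B→a: +{a}
  S via S→A b: +{b,c}
  S via S→B B A: +{a}
  FIRST(S)={a,b,c}  FIRST(A)={b,c}  FIRST(B)={a}
pass 2:
  A via A→B B b: +{a}
  FIRST(S)={a,b,c}  FIRST(A)={a,b,c}  FIRST(B)={a}
pass 3: (stable)
  FIRST(S)={a,b,c}  FIRST(A)={a,b,c}  FIRST(B)={a}

FIRST(A) = ["a", "b", "c"]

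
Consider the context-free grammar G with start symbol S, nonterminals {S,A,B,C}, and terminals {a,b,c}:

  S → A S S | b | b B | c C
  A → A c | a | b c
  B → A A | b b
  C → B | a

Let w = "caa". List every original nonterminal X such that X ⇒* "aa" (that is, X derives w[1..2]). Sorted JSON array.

Convert to CNF:
  S -> A X2 | T0 C | T1 B | b
  A -> A T0 | T1 T0 | a
  B -> A A | T1 T1
  C -> A A | T1 T1 | a
  T0 -> c
  T1 -> b
  X2 -> S S

Fill CYK table bottom-up (cells [i..j] with 1 ≤ i ≤ j ≤ 2 only):
  cell(1,1) a: {A,C}
  cell(2,2) a: {A,C}
  cell(1,2) aa: {B,C}

Original NTs in T[1,2] deriving "aa": ["B", "C"]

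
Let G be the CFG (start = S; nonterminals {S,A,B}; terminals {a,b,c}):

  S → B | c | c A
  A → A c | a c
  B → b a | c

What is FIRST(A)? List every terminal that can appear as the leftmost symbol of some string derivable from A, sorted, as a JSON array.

FIRST sets, iterate to fixpoint:
round 1:
  A via A→a c: +{a}
  B via B→b a: +{b}
  B via B→c: +{c}
  S via S→B: +{b,c}
  FIRST[S]={b,c}  FIRST[A]={a}  FIRST[B]={b,c}
round 2: done
  FIRST[S]={b,c}  FIRST[A]={a}  FIRST[B]={b,c}

FIRST(A) = ["a"]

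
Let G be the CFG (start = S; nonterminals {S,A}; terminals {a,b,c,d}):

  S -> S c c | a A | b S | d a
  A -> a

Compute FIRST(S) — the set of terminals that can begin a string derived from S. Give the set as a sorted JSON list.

FIRST sets, iterate to fixpoint:
[1]
  A via A→a: +{a}
  S via S→a A: +{a}
  S via S→b S: +{b}
  S via S→d a: +{d}
  S: {a,b,d}  A: {a}
[2] (no change)
  S: {a,b,d}  A: {a}

FIRST(S) = ["a", "b", "d"]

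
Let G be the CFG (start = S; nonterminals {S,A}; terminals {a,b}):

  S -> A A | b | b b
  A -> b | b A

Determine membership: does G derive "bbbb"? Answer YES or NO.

Convert to CNF:
  S -> A A | T0 T0 | b
  A -> T0 A | b
  T0 -> b

CYK fill:
  [0..0]={A,S,T0}  "b"  orig:{A,S}
  [1..1]={A,S,T0}  "b"  orig:{A,S}
  [2..2]={A,S,T0}  "b"  orig:{A,S}
  [3..3]={A,S,T0}  "b"  orig:{A,S}
  [0..1]={A,S}  "bb"
  [1..2]={A,S}  "bb"
  [2..3]={A,S}  "bb"
  [0..2]={A,S}  "bbb"
  [1..3]={A,S}  "bbb"
  [0..3]={A,S}  "bbbb"

S ∈ T[0,3] ⇒ YES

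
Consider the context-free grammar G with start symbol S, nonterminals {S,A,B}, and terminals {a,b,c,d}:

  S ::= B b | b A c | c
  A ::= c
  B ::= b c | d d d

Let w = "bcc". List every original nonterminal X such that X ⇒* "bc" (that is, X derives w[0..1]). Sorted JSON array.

CNF form of G:
  S -> B T0 | T0 X4 | c
  A -> c
  B -> T0 T1 | T2 X3
  T0 -> b
  T1 -> c
  T2 -> d
  X3 -> T2 T2
  X4 -> A T1

Fill CYK table bottom-up — only the sub-triangle for w[0..1]:
  [0..0]={T0}  "b"  orig:{}
  [1..1]={A,S,T1}  "c"  orig:{A,S}
  [0..1]={B}  "bc"

Original NTs in T[0,1] deriving "bc": ["B"]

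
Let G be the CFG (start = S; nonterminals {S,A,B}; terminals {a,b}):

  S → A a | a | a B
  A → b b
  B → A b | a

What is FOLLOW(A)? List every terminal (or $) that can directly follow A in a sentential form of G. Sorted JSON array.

FIRST iteration:
pass 1:
  A via A→b b: +{b}
  B via B→A b: +{b}
  B via B→a: +{a}
  S via S→A a: +{b}
  S via S→a: +{a}
  FIRST[S]={a,b}  FIRST[A]={b}  FIRST[B]={a,b}
pass 2: done
  FIRST[S]={a,b}  FIRST[A]={b}  FIRST[B]={a,b}

Compute FOLLOW by fixpoint:
FOLLOW(S) := {$}
pass 1:
  B→A b: FOLLOW(A) ⊇ FIRST(b) = {b}; new: +{b}
  S→A a: FOLLOW(A) ⊇ FIRST(a) = {a}; new: +{a}
  S→a B: FOLLOW(B) ⊇ FOLLOW(S) ⊇ {$}; new: +{$}
  S: {$}  A: {a,b}  B: {$}
pass 2: (stable)
  S: {$}  A: {a,b}  B: {$}

FOLLOW(A) = ["a", "b"]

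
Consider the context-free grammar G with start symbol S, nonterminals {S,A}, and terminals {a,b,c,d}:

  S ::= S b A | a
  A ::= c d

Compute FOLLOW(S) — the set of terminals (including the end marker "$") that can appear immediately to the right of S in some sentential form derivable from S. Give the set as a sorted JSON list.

FIRST iteration:
pass 1:
  A via A→c d: +{c}
  S via S→a: +{a}
  S: {a}  A: {c}
pass 2: (stable)
  S: {a}  A: {c}

FOLLOW iteration:
seed FOLLOW(S) with $
pass 1:
  S→S b A: FOLLOW(S) ⊇ FIRST(b) = {b}; new: +{b}
  S→S b A: FOLLOW(A) ⊇ FOLLOW(S) ⊇ {$,b}; new: +{$,b}
  FOLLOW[S]={$,b}  FOLLOW[A]={$,b}
pass 2: (no change)
  FOLLOW[S]={$,b}  FOLLOW[A]={$,b}

FOLLOW(S) = ["$", "b"]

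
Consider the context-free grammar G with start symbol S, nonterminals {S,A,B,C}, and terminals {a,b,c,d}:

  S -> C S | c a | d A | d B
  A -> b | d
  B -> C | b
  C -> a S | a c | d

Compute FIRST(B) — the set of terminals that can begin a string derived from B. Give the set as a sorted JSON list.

Compute FIRST by fixpoint:
iter 1:
  A via A→b: +{b}
  A via A→d: +{d}
  B via B→b: +{b}
  C via C→a S: +{a}
  C via C→d: +{d}
  S via S→C S: +{a,d}
  S via S→c a: +{c}
  FIRST(S)={a,c,d}  FIRST(A)={b,d}  FIRST(B)={b}  FIRST(C)={a,d}
iter 2:
  B via B→C: +{a,d}
  FIRST(S)={a,c,d}  FIRST(A)={b,d}  FIRST(B)={a,b,d}  FIRST(C)={a,d}
iter 3: (no change)
  FIRST(S)={a,c,d}  FIRST(A)={b,d}  FIRST(B)={a,b,d}  FIRST(C)={a,d}

FIRST(B) = ["a", "b", "d"]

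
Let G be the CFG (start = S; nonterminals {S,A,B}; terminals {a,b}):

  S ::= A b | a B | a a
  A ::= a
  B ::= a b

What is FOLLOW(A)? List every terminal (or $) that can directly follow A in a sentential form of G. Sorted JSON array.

Compute FIRST by fixpoint:
[1]
  A via A→a: +{a}
  B via B→a b: +{a}
  S via S→A b: +{a}
  S: {a}  A: {a}  B: {a}
[2] done
  S: {a}  A: {a}  B: {a}

FOLLOW iteration:
seed FOLLOW(S) with $
[1]
  S→A b: FOLLOW(A) ⊇ FIRST(b) = {b}; new: +{b}
  S→a B: FOLLOW(B) ⊇ FOLLOW(S) ⊇ {$}; new: +{$}
  FOLLOW[S]={$}  FOLLOW[A]={b}  FOLLOW[B]={$}
[2] (stable)
  FOLLOW[S]={$}  FOLLOW[A]={b}  FOLLOW[B]={$}

FOLLOW(A) = ["b"]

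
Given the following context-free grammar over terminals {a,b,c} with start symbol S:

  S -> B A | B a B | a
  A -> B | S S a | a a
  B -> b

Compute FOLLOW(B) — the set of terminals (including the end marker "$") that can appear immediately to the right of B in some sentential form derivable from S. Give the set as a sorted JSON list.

FIRST sets, iterate to fixpoint:
round 1:
  A via A→a a: +{a}
  B via B→b: +{b}
  S via S→B A: +{b}
  S via S→a: +{a}
  S: {a,b}  A: {a}  B: {b}
round 2:
  A via A→B: +{b}
  S: {a,b}  A: {a,b}  B: {b}
round 3: done
  S: {a,b}  A: {a,b}  B: {b}

FOLLOW iteration:
initialize: $ ∈ FOLLOW(S)
pass 1:
  A→S S a: FOLLOW(S) ⊇ FIRST(S) = {a,b}; new: +{a,b}
  S→B A: FOLLOW(B) ⊇ FIRST(A) = {a,b}; new: +{a,b}
  S→B A: FOLLOW(A) ⊇ FOLLOW(S) ⊇ {$,a,b}; new: +{$,a,b}
  S→B a B: FOLLOW(B) ⊇ FOLLOW(S) ⊇ {$,a,b}; new: +{$}
  FOLLOW[S]={$,a,b}  FOLLOW[A]={$,a,b}  FOLLOW[B]={$,a,b}
pass 2: (no change)
  FOLLOW[S]={$,a,b}  FOLLOW[A]={$,a,b}  FOLLOW[B]={$,a,b}

FOLLOW(B) = ["$", "a", "b"]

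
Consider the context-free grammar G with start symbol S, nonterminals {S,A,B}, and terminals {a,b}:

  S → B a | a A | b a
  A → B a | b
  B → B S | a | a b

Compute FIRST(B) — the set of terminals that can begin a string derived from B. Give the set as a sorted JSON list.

FIRST sets, iterate to fixpoint:
pass 1:
  A via A→b: +{b}
  B via B→a: +{a}
  S via S→B a: +{a}
  S via S→b a: +{b}
  FIRST(S)={a,b}  FIRST(A)={b}  FIRST(B)={a}
pass 2:
  A via A→B a: +{a}
  FIRST(S)={a,b}  FIRST(A)={a,b}  FIRST(B)={a}
pass 3: — fixpoint
  FIRST(S)={a,b}  FIRST(A)={a,b}  FIRST(B)={a}

FIRST(B) = ["a"]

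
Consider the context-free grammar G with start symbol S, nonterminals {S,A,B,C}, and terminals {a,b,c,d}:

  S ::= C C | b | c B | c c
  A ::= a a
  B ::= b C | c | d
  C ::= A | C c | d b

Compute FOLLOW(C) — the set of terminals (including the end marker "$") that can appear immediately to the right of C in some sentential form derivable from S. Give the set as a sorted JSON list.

Compute FIRST by fixpoint:
pass 1:
  A via A→a a: +{a}
  B via B→b C: +{b}
  B via B→c: +{c}
  B via B→d: +{d}
  C via C→A: +{a}
  C via C→d b: +{d}
  S via S→C C: +{a,d}
  S via S→b: +{b}
  S via S→c B: +{c}
  FIRST(S)={a,b,c,d}  FIRST(A)={a}  FIRST(B)={b,c,d}  FIRST(C)={a,d}
pass 2: (stable)
  FIRST(S)={a,b,c,d}  FIRST(A)={a}  FIRST(B)={b,c,d}  FIRST(C)={a,d}

FOLLOW sets:
FOLLOW(S) := {$}
pass 1:
  C→C c: FOLLOW(C) ⊇ FIRST(c) = {c}; new: +{c}
  S→C C: FOLLOW(C) ⊇ FIRST(C) = {a,d}; new: +{a,d}
  S→C C: FOLLOW(C) ⊇ FOLLOW(S) ⊇ {$}; new: +{$}
  S→c B: FOLLOW(B) ⊇ FOLLOW(S) ⊇ {$}; new: +{$}
  FOLLOW(S)={$}  FOLLOW(A)={}  FOLLOW(B)={$}  FOLLOW(C)={$,a,c,d}
pass 2:
  C→A: FOLLOW(A) ⊇ FOLLOW(C) ⊇ {$,a,c,d}; new: +{$,a,c,d}
  FOLLOW(S)={$}  FOLLOW(A)={$,a,c,d}  FOLLOW(B)={$}  FOLLOW(C)={$,a,c,d}
pass 3: (no change)
  FOLLOW(S)={$}  FOLLOW(A)={$,a,c,d}  FOLLOW(B)={$}  FOLLOW(C)={$,a,c,d}

FOLLOW(C) = ["$", "a", "c", "d"]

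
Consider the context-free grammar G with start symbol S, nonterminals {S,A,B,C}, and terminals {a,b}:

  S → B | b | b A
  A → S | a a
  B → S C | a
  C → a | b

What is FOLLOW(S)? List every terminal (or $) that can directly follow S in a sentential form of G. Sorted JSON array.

FIRST iteration:
round 1:
  A via A→a a: +{a}
  B via B→a: +{a}
  C via C→a: +{a}
  C via C→b: +{b}
  S via S→B: +{a}
  S via S→b: +{b}
  FIRST[S]={a,b}  FIRST[A]={a}  FIRST[B]={a}  FIRST[C]={a,b}
round 2:
  A via A→S: +{b}
  B via B→S C: +{b}
  FIRST[S]={a,b}  FIRST[A]={a,b}  FIRST[B]={a,b}  FIRST[C]={a,b}
round 3: (no change)
  FIRST[S]={a,b}  FIRST[A]={a,b}  FIRST[B]={a,b}  FIRST[C]={a,b}

FOLLOW sets:
seed FOLLOW(S) with $
iter 1:
  B→S C: FOLLOW(S) ⊇ FIRST(C) = {a,b}; new: +{a,b}
  S→B: FOLLOW(B) ⊇ FOLLOW(S) ⊇ {$,a,b}; new: +{$,a,b}
  S→b A: FOLLOW(A) ⊇ FOLLOW(S) ⊇ {$,a,b}; new: +{$,a,b}
  FOLLOW(S)={$,a,b}  FOLLOW(A)={$,a,b}  FOLLOW(B)={$,a,b}  FOLLOW(C)={}
iter 2:
  B→S C: FOLLOW(C) ⊇ FOLLOW(B) ⊇ {$,a,b}; new: +{$,a,b}
  FOLLOW(S)={$,a,b}  FOLLOW(A)={$,a,b}  FOLLOW(B)={$,a,b}  FOLLOW(C)={$,a,b}
iter 3: — fixpoint
  FOLLOW(S)={$,a,b}  FOLLOW(A)={$,a,b}  FOLLOW(B)={$,a,b}  FOLLOW(C)={$,a,b}

FOLLOW(S) = ["$", "a", "b"]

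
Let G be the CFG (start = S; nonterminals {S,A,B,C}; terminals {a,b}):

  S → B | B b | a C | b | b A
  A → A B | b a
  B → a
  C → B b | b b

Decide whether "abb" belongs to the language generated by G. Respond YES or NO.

CNF form of G:
  S -> B T0 | T0 A | T1 C | a | b
  A -> A B | T0 T1
  B -> a
  C -> B T0 | T0 T0
  T0 -> b
  T1 -> a

CYK table (by increasing span):
  cell(0,0) a: {B,S,T1}  orig:{B,S}
  cell(1,1) b: {S,T0}  orig:{S}
  cell(2,2) b: {S,T0}  orig:{S}
  cell(0,1) ab: {C,S}
  cell(1,2) bb: {C}
  cell(0,2) abb: {S}

S ∈ T[0,2] ⇒ YES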